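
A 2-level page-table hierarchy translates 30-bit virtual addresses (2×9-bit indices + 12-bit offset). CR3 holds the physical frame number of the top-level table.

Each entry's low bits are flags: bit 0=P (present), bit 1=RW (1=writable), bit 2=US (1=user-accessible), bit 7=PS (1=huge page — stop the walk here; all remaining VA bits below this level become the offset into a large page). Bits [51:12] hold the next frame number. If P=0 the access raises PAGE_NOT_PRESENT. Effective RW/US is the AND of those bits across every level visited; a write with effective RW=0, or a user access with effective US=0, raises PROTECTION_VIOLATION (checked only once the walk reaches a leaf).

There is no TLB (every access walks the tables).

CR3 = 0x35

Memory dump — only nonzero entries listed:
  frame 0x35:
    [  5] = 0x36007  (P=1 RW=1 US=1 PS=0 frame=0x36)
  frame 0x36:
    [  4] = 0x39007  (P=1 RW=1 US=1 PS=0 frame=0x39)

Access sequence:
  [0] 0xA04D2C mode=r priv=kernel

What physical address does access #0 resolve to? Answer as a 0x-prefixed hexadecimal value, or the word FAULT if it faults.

Walk each access:
#0 VA=0xA04D2C (r,kernel):
  L0: frame=0x35 idx=5 entry=0x36007 [P=1 RW=1 US=1 PS=0]
  L1: frame=0x36 idx=4 entry=0x39007 [P=1 RW=1 US=1 PS=0]
  ⇒ phys 0x39D2C  [2 reads]

Access #0 PA: 0x39D2C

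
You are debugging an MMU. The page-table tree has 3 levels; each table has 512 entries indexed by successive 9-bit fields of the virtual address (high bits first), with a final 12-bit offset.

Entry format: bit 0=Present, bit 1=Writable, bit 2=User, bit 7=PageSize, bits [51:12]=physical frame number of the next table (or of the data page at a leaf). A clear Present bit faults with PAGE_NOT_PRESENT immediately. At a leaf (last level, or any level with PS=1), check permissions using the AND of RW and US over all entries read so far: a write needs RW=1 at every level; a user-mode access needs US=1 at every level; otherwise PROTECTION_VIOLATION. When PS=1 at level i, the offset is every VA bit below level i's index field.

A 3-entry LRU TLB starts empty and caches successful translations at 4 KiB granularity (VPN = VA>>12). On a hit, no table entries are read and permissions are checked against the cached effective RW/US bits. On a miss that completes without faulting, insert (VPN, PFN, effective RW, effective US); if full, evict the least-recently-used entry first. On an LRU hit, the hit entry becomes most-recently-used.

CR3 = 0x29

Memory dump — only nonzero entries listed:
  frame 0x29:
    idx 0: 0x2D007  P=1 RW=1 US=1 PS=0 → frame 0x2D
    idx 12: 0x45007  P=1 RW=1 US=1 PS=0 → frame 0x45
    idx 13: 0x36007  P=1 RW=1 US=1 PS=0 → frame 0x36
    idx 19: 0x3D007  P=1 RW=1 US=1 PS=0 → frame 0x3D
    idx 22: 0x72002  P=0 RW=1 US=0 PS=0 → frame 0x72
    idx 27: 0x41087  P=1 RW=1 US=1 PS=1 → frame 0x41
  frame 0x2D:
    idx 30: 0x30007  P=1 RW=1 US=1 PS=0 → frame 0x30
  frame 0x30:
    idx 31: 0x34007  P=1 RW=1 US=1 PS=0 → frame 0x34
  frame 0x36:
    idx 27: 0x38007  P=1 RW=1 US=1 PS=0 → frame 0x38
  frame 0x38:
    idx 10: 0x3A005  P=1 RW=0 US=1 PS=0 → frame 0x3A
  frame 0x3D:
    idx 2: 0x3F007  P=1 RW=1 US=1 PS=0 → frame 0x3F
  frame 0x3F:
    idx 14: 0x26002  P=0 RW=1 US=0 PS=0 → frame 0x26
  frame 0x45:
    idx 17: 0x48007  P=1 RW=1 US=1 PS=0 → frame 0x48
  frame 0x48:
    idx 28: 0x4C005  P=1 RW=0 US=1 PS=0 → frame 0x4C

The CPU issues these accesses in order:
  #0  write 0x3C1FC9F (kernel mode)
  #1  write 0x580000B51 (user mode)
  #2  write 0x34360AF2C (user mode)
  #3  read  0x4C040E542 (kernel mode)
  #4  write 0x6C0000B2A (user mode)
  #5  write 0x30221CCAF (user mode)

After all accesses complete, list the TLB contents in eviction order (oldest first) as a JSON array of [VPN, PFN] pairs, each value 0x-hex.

Trace:
#0 VA=0x3C1FC9F (w,kernel):
  [0] read 0x29 idx=0: raw=0x2D007 flags P=1 W=1 U=1 S=0
  [1] read 0x2D idx=30: raw=0x30007 flags P=1 W=1 U=1 S=0
  [2] read 0x30 idx=31: raw=0x34007 flags P=1 W=1 U=1 S=0
  ⇒ phys 0x34C9F  [3 reads]
#1 VA=0x580000B51 (w,user):
  [0] read 0x29 idx=22: raw=0x72002 flags P=0 W=1 U=0 S=0
  ✗ PAGE_NOT_PRESENT  [1 reads]
#2 VA=0x34360AF2C (w,user):
  [0] read 0x29 idx=13: raw=0x36007 flags P=1 W=1 U=1 S=0
  [1] read 0x36 idx=27: raw=0x38007 flags P=1 W=1 U=1 S=0
  [2] read 0x38 idx=10: raw=0x3A005 flags P=1 W=0 U=1 S=0
  ✗ PROTECTION_VIOLATION  [3 reads]
#3 VA=0x4C040E542 (r,kernel):
  [0] read 0x29 idx=19: raw=0x3D007 flags P=1 W=1 U=1 S=0
  [1] read 0x3D idx=2: raw=0x3F007 flags P=1 W=1 U=1 S=0
  [2] read 0x3F idx=14: raw=0x26002 flags P=0 W=1 U=0 S=0
  ✗ PAGE_NOT_PRESENT  [3 reads]
#4 VA=0x6C0000B2A (w,user):
  [0] read 0x29 idx=27: raw=0x41087 flags P=1 W=1 U=1 S=1
  ⇒ phys 0x41B2A (huge @L0)  [1 reads]
#5 VA=0x30221CCAF (w,user):
  [0] read 0x29 idx=12: raw=0x45007 flags P=1 W=1 U=1 S=0
  [1] read 0x45 idx=17: raw=0x48007 flags P=1 W=1 U=1 S=0
  [2] read 0x48 idx=28: raw=0x4C005 flags P=1 W=0 U=1 S=0
  ✗ PROTECTION_VIOLATION  [3 reads]

TLB: [["0x3C1F", "0x34"], ["0x6C0000", "0x41"]]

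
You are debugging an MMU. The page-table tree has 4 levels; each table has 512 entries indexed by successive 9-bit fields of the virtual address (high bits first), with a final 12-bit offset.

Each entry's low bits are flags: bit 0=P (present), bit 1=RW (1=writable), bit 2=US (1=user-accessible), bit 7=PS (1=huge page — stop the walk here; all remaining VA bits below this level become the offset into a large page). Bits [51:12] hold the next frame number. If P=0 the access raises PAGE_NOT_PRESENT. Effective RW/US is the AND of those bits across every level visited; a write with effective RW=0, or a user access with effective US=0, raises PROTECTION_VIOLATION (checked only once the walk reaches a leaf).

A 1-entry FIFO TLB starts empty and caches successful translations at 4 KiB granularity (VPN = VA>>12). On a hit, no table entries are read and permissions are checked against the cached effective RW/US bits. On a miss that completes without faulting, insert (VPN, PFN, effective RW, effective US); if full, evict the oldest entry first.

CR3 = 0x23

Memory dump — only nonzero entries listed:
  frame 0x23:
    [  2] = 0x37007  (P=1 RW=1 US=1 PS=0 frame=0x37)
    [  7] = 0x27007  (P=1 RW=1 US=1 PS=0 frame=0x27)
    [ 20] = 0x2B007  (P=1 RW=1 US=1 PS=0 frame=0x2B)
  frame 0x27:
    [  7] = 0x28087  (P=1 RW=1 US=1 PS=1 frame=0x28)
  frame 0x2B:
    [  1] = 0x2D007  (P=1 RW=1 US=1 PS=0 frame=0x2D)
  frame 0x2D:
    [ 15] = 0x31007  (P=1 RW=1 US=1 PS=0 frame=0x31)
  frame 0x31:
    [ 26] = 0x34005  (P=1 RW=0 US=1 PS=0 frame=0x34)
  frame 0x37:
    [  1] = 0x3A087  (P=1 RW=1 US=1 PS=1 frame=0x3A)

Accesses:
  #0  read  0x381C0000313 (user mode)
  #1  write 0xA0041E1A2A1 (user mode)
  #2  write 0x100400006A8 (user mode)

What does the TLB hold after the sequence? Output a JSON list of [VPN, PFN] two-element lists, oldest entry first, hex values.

Per-access translation:
#0 VA=0x381C0000313 (r,user):
  lvl0: tbl 0x23, slot 7 ⇒ 0x27007 (P1/RW1/US1/PS0)
  lvl1: tbl 0x27, slot 7 ⇒ 0x28087 (P1/RW1/US1/PS1)
  ⇒ phys 0x28313 (huge @L1)  [2 reads]
#1 VA=0xA0041E1A2A1 (w,user):
  lvl0: tbl 0x23, slot 20 ⇒ 0x2B007 (P1/RW1/US1/PS0)
  lvl1: tbl 0x2B, slot 1 ⇒ 0x2D007 (P1/RW1/US1/PS0)
  lvl2: tbl 0x2D, slot 15 ⇒ 0x31007 (P1/RW1/US1/PS0)
  lvl3: tbl 0x31, slot 26 ⇒ 0x34005 (P1/RW0/US1/PS0)
  ⇒ fault: PROTECTION_VIOLATION  — 4 lookups
#2 VA=0x100400006A8 (w,user):
  lvl0: tbl 0x23, slot 2 ⇒ 0x37007 (P1/RW1/US1/PS0)
  lvl1: tbl 0x37, slot 1 ⇒ 0x3A087 (P1/RW1/US1/PS1)
  ⇒ phys 0x3A6A8 (huge @L1)  [2 reads]

TLB: [["0x10040000", "0x3A"]]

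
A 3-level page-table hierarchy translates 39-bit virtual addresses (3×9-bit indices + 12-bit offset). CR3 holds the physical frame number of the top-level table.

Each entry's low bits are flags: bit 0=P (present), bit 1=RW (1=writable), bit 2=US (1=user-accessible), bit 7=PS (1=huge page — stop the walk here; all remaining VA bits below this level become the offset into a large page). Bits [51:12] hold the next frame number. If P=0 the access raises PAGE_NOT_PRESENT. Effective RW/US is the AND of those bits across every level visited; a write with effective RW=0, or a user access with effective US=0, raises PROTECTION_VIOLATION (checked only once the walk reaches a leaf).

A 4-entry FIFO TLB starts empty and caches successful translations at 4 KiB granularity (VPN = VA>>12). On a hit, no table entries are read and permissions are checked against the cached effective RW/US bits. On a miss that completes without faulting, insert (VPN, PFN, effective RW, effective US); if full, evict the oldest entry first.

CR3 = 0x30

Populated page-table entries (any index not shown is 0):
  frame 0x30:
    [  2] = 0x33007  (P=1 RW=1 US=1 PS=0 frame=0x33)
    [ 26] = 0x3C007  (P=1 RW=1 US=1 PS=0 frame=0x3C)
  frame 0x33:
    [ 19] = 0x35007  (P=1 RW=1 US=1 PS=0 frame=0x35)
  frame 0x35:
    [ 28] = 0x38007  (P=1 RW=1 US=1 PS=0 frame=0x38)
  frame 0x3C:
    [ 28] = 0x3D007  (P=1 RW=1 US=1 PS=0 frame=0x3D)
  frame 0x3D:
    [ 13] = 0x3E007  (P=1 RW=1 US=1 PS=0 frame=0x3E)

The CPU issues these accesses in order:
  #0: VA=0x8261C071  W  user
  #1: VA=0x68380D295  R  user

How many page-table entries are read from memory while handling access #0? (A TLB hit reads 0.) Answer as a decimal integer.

Walk each access:
#0 VA=0x8261C071 (w,user):
  L0 @0x30[2] → 0x33007  P=1,RW=1,US=1,PS=0
  L1 @0x33[19] → 0x35007  P=1,RW=1,US=1,PS=0
  L2 @0x35[28] → 0x38007  P=1,RW=1,US=1,PS=0
  → PA=0x38071  (3 entries read)
#1 VA=0x68380D295 (r,user):
  L0 @0x30[26] → 0x3C007  P=1,RW=1,US=1,PS=0
  L1 @0x3C[28] → 0x3D007  P=1,RW=1,US=1,PS=0
  L2 @0x3D[13] → 0x3E007  P=1,RW=1,US=1,PS=0
  → PA=0x3E295  (3 entries read)

Entries read for #0: 3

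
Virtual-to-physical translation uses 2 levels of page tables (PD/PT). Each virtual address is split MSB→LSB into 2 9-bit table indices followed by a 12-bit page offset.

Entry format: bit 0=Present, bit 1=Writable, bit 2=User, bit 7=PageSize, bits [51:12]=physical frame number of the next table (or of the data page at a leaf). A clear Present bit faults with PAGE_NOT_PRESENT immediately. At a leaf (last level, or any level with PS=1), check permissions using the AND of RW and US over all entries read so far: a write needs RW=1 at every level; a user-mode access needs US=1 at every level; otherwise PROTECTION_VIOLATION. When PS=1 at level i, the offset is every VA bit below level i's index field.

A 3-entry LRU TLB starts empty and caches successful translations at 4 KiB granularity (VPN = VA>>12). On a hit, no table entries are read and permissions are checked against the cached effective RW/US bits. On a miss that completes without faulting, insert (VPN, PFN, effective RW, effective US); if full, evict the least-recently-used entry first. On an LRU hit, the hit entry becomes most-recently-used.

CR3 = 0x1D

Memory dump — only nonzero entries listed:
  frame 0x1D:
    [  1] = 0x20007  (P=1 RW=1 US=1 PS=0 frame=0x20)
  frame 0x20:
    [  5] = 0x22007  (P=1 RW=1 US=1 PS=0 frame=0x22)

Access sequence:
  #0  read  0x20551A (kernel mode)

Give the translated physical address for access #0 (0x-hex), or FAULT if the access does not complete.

Per-access translation:
#0 VA=0x20551A (r,kernel):
  L0 @0x1D[1] → 0x20007  P=1,RW=1,US=1,PS=0
  L1 @0x20[5] → 0x22007  P=1,RW=1,US=1,PS=0
  ⇒ phys 0x2251A  [2 reads]

Access #0 PA: 0x2251A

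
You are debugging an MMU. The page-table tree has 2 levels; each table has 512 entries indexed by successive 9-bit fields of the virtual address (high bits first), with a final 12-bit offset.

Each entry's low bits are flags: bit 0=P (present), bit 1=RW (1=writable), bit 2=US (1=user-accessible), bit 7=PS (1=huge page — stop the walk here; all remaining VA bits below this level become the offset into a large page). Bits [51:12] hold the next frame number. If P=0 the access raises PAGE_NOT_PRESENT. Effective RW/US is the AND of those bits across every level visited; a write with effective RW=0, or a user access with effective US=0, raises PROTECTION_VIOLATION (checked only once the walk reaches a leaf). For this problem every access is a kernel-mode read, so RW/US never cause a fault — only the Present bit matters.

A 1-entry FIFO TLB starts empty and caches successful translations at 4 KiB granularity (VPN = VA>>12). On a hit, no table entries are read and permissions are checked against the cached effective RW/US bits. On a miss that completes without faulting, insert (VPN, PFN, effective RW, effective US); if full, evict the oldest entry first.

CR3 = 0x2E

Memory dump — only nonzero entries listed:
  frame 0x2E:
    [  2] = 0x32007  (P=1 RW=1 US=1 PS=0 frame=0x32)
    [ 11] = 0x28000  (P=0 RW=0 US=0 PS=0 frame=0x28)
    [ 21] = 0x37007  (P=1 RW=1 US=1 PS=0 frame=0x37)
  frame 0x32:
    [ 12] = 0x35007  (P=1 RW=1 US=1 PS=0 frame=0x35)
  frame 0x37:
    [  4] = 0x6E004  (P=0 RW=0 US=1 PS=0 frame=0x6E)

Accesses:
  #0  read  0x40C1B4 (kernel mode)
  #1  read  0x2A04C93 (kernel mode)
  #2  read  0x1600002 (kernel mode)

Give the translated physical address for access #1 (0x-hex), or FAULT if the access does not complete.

Trace:
#0 VA=0x40C1B4 (r,kernel):
  [0] read 0x2E idx=2: raw=0x32007 flags P=1 W=1 U=1 S=0
  [1] read 0x32 idx=12: raw=0x35007 flags P=1 W=1 U=1 S=0
  ⇒ phys 0x351B4  [2 reads]
#1 VA=0x2A04C93 (r,kernel):
  [0] read 0x2E idx=21: raw=0x37007 flags P=1 W=1 U=1 S=0
  [1] read 0x37 idx=4: raw=0x6E004 flags P=0 W=0 U=1 S=0
  → PAGE_NOT_PRESENT  (2 entries read)
#2 VA=0x1600002 (r,kernel):
  [0] read 0x2E idx=11: raw=0x28000 flags P=0 W=0 U=0 S=0
  → PAGE_NOT_PRESENT  (1 entries read)

Access #1 PA: FAULT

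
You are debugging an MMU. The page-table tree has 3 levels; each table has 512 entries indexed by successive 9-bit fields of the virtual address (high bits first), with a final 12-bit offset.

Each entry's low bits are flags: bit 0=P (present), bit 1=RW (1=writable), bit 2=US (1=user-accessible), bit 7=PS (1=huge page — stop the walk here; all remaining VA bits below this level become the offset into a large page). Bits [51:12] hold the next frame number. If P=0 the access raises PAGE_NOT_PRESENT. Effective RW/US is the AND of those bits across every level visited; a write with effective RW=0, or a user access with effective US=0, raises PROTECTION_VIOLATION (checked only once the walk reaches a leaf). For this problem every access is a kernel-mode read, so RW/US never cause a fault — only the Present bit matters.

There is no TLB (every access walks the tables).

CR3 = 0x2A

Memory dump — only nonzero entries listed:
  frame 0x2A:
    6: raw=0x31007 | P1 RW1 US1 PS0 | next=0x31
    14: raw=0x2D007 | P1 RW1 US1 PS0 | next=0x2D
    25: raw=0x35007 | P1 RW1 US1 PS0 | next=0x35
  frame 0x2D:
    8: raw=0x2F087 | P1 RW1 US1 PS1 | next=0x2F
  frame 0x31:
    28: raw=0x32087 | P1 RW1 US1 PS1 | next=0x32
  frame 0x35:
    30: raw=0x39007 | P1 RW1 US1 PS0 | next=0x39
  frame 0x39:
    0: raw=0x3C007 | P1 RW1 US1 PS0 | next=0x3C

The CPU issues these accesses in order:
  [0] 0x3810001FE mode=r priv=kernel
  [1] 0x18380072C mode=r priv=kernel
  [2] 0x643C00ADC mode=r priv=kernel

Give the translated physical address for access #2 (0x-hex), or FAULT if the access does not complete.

Walk each access:
#0 VA=0x3810001FE (r,kernel):
  L0: frame=0x2A idx=14 entry=0x2D007 [P=1 RW=1 US=1 PS=0]
  L1: frame=0x2D idx=8 entry=0x2F087 [P=1 RW=1 US=1 PS=1]
  ✓ 0x2F1FE (huge @L1)  — 2 lookups
#1 VA=0x18380072C (r,kernel):
  L0: frame=0x2A idx=6 entry=0x31007 [P=1 RW=1 US=1 PS=0]
  L1: frame=0x31 idx=28 entry=0x32087 [P=1 RW=1 US=1 PS=1]
  ✓ 0x3272C (huge @L1)  — 2 lookups
#2 VA=0x643C00ADC (r,kernel):
  L0: frame=0x2A idx=25 entry=0x35007 [P=1 RW=1 US=1 PS=0]
  L1: frame=0x35 idx=30 entry=0x39007 [P=1 RW=1 US=1 PS=0]
  L2: frame=0x39 idx=0 entry=0x3C007 [P=1 RW=1 US=1 PS=0]
  ✓ 0x3CADC  — 3 lookups

Access #2 PA: 0x3CADC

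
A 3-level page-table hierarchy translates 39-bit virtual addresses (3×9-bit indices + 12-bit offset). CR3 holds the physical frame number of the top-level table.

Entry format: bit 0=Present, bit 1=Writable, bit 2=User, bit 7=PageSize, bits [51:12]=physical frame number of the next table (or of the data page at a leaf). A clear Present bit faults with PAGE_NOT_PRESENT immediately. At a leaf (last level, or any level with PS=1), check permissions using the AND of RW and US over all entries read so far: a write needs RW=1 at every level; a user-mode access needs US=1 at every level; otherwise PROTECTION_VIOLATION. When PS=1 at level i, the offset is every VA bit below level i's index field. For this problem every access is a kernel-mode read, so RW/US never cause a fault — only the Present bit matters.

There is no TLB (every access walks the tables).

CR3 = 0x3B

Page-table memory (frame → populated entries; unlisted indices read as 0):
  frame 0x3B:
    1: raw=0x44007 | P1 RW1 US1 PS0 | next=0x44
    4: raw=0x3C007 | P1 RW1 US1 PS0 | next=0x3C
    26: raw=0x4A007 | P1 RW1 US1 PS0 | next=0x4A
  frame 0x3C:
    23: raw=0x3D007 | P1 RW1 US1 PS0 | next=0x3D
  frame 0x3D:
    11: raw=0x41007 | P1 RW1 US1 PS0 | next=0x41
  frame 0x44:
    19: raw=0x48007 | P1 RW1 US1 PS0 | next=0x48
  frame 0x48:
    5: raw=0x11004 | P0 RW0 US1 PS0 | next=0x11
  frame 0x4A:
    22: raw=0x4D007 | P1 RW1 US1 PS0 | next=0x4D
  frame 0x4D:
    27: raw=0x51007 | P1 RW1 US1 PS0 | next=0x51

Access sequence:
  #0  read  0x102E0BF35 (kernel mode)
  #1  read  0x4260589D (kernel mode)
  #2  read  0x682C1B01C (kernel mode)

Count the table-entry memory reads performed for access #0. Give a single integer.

Walk each access:
#0 VA=0x102E0BF35 (r,kernel):
  L0 @0x3B[4] → 0x3C007  P=1,RW=1,US=1,PS=0
  L1 @0x3C[23] → 0x3D007  P=1,RW=1,US=1,PS=0
  L2 @0x3D[11] → 0x41007  P=1,RW=1,US=1,PS=0
  ✓ 0x41F35  — 3 lookups
#1 VA=0x4260589D (r,kernel):
  L0 @0x3B[1] → 0x44007  P=1,RW=1,US=1,PS=0
  L1 @0x44[19] → 0x48007  P=1,RW=1,US=1,PS=0
  L2 @0x48[5] → 0x11004  P=0,RW=0,US=1,PS=0
  ✗ PAGE_NOT_PRESENT  [3 reads]
#2 VA=0x682C1B01C (r,kernel):
  L0 @0x3B[26] → 0x4A007  P=1,RW=1,US=1,PS=0
  L1 @0x4A[22] → 0x4D007  P=1,RW=1,US=1,PS=0
  L2 @0x4D[27] → 0x51007  P=1,RW=1,US=1,PS=0
  ✓ 0x5101C  — 3 lookups

Entries read for #0: 3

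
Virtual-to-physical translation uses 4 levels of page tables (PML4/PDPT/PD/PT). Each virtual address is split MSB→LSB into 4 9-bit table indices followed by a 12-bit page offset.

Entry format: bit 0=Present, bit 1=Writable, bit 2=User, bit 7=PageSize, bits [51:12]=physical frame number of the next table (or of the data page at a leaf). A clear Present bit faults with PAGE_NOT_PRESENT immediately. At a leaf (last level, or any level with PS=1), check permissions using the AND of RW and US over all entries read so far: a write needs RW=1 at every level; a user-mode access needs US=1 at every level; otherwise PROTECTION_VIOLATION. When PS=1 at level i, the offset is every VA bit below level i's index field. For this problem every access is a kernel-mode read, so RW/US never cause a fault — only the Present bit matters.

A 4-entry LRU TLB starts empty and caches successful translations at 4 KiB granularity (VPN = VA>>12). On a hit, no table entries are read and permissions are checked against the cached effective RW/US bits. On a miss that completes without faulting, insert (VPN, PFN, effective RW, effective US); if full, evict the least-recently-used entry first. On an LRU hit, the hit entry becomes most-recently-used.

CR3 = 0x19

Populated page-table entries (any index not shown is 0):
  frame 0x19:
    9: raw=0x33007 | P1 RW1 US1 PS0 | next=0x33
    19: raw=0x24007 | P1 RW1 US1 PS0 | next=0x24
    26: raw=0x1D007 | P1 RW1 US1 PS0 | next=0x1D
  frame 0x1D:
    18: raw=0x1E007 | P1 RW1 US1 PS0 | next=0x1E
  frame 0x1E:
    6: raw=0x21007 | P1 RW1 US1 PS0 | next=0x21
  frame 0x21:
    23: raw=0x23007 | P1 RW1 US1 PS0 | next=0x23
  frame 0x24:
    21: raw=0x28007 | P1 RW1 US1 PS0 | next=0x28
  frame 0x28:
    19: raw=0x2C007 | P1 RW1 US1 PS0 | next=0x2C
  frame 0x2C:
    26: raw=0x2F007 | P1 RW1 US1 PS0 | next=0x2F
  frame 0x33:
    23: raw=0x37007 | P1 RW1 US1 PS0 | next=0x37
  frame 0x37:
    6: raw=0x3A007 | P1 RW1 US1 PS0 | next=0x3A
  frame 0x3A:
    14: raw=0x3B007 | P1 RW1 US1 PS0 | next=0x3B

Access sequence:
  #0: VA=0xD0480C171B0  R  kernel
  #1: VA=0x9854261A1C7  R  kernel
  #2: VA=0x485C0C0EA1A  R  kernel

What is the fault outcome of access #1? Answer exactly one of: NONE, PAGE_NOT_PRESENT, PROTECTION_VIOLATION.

Walk each access:
#0 VA=0xD0480C171B0 (r,kernel):
  L0: frame=0x19 idx=26 entry=0x1D007 [P=1 RW=1 US=1 PS=0]
  L1: frame=0x1D idx=18 entry=0x1E007 [P=1 RW=1 US=1 PS=0]
  L2: frame=0x1E idx=6 entry=0x21007 [P=1 RW=1 US=1 PS=0]
  L3: frame=0x21 idx=23 entry=0x23007 [P=1 RW=1 US=1 PS=0]
  → PA=0x231B0  (4 entries read)
#1 VA=0x9854261A1C7 (r,kernel):
  L0: frame=0x19 idx=19 entry=0x24007 [P=1 RW=1 US=1 PS=0]
  L1: frame=0x24 idx=21 entry=0x28007 [P=1 RW=1 US=1 PS=0]
  L2: frame=0x28 idx=19 entry=0x2C007 [P=1 RW=1 US=1 PS=0]
  L3: frame=0x2C idx=26 entry=0x2F007 [P=1 RW=1 US=1 PS=0]
  → PA=0x2F1C7  (4 entries read)
#2 VA=0x485C0C0EA1A (r,kernel):
  L0: frame=0x19 idx=9 entry=0x33007 [P=1 RW=1 US=1 PS=0]
  L1: frame=0x33 idx=23 entry=0x37007 [P=1 RW=1 US=1 PS=0]
  L2: frame=0x37 idx=6 entry=0x3A007 [P=1 RW=1 US=1 PS=0]
  L3: frame=0x3A idx=14 entry=0x3B007 [P=1 RW=1 US=1 PS=0]
  → PA=0x3BA1A  (4 entries read)

Access #1 fault: NONE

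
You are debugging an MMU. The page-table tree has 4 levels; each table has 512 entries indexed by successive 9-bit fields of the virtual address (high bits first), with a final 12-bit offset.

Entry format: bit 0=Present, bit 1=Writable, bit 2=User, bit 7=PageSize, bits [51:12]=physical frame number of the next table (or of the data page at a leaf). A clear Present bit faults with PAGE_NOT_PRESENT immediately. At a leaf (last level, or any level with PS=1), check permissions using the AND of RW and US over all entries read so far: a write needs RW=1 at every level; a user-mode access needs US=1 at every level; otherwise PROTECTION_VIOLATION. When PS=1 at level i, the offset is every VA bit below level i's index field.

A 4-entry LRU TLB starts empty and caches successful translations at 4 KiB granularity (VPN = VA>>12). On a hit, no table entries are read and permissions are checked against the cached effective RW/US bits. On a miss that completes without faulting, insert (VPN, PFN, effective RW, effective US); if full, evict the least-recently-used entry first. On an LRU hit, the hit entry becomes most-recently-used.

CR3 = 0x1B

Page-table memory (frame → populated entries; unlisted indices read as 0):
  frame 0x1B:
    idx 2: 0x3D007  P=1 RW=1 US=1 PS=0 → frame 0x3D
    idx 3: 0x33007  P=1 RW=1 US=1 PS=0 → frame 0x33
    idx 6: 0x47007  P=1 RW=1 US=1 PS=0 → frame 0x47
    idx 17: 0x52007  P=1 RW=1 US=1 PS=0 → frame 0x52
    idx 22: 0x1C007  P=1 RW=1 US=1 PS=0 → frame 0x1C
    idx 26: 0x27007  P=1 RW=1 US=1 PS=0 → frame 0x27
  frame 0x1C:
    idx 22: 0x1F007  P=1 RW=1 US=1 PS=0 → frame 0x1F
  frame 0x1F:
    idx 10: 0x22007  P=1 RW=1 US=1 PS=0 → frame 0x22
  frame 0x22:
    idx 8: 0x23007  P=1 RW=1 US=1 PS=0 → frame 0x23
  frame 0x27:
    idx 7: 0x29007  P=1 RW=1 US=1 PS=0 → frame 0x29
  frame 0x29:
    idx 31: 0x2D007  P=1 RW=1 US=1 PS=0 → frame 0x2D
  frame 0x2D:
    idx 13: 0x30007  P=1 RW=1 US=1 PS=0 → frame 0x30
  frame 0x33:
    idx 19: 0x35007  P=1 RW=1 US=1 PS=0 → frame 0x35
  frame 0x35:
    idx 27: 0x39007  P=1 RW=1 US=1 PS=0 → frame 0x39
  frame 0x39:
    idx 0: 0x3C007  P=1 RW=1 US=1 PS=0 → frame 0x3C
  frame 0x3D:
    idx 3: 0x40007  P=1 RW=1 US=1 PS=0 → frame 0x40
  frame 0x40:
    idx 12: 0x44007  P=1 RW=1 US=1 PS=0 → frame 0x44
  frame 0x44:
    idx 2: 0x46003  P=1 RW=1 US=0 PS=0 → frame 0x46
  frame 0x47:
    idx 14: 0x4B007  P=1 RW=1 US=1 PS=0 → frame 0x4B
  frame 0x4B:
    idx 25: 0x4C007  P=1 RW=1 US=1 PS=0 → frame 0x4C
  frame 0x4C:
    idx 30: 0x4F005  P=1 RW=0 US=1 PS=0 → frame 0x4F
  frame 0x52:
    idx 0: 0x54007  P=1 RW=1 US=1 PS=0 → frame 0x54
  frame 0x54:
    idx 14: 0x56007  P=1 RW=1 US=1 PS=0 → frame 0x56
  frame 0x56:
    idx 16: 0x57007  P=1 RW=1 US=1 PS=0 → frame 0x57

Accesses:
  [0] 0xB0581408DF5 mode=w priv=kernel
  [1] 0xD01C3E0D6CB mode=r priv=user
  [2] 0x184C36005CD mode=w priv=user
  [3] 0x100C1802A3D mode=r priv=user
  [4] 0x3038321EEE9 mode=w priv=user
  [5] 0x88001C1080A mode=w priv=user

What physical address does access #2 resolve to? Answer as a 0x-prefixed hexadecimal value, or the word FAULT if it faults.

Walk each access:
#0 VA=0xB0581408DF5 (w,kernel):
  L0 @0x1B[22] → 0x1C007  P=1,RW=1,US=1,PS=0
  L1 @0x1C[22] → 0x1F007  P=1,RW=1,US=1,PS=0
  L2 @0x1F[10] → 0x22007  P=1,RW=1,US=1,PS=0
  L3 @0x22[8] → 0x23007  P=1,RW=1,US=1,PS=0
  ⇒ phys 0x23DF5  [4 reads]
#1 VA=0xD01C3E0D6CB (r,user):
  L0 @0x1B[26] → 0x27007  P=1,RW=1,US=1,PS=0
  L1 @0x27[7] → 0x29007  P=1,RW=1,US=1,PS=0
  L2 @0x29[31] → 0x2D007  P=1,RW=1,US=1,PS=0
  L3 @0x2D[13] → 0x30007  P=1,RW=1,US=1,PS=0
  ⇒ phys 0x306CB  [4 reads]
#2 VA=0x184C36005CD (w,user):
  L0 @0x1B[3] → 0x33007  P=1,RW=1,US=1,PS=0
  L1 @0x33[19] → 0x35007  P=1,RW=1,US=1,PS=0
  L2 @0x35[27] → 0x39007  P=1,RW=1,US=1,PS=0
  L3 @0x39[0] → 0x3C007  P=1,RW=1,US=1,PS=0
  ⇒ phys 0x3C5CD  [4 reads]
#3 VA=0x100C1802A3D (r,user):
  L0 @0x1B[2] → 0x3D007  P=1,RW=1,US=1,PS=0
  L1 @0x3D[3] → 0x40007  P=1,RW=1,US=1,PS=0
  L2 @0x40[12] → 0x44007  P=1,RW=1,US=1,PS=0
  L3 @0x44[2] → 0x46003  P=1,RW=1,US=0,PS=0
  ⇒ fault: PROTECTION_VIOLATION  — 4 lookups
#4 VA=0x3038321EEE9 (w,user):
  L0 @0x1B[6] → 0x47007  P=1,RW=1,US=1,PS=0
  L1 @0x47[14] → 0x4B007  P=1,RW=1,US=1,PS=0
  L2 @0x4B[25] → 0x4C007  P=1,RW=1,US=1,PS=0
  L3 @0x4C[30] → 0x4F005  P=1,RW=0,US=1,PS=0
  ⇒ fault: PROTECTION_VIOLATION  — 4 lookups
#5 VA=0x88001C1080A (w,user):
  L0 @0x1B[17] → 0x52007  P=1,RW=1,US=1,PS=0
  L1 @0x52[0] → 0x54007  P=1,RW=1,US=1,PS=0
  L2 @0x54[14] → 0x56007  P=1,RW=1,US=1,PS=0
  L3 @0x56[16] → 0x57007  P=1,RW=1,US=1,PS=0
  ⇒ phys 0x5780A  [4 reads]

Access #2 PA: 0x3C5CD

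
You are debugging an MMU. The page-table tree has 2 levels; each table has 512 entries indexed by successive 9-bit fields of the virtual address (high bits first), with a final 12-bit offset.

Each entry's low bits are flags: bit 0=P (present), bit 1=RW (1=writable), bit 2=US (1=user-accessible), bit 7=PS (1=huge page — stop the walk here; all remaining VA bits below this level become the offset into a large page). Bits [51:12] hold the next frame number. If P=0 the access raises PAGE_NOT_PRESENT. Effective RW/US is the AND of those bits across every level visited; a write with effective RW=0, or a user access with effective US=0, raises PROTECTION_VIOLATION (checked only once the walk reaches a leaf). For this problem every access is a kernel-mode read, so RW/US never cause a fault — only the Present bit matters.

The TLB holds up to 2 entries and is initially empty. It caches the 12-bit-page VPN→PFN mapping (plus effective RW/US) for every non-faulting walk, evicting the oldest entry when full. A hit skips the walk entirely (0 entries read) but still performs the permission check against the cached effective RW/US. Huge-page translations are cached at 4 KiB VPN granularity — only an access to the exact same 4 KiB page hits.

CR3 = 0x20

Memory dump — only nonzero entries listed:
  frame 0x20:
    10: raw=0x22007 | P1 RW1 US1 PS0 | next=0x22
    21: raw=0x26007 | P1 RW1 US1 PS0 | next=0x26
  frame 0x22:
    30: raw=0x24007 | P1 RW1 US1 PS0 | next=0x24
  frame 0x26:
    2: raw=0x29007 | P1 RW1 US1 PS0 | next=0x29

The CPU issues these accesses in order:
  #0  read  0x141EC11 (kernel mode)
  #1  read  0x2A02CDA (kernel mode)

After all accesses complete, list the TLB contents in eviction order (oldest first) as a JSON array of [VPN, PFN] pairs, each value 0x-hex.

Trace:
#0 VA=0x141EC11 (r,kernel):
  lvl0: tbl 0x20, slot 10 ⇒ 0x22007 (P1/RW1/US1/PS0)
  lvl1: tbl 0x22, slot 30 ⇒ 0x24007 (P1/RW1/US1/PS0)
  ⇒ phys 0x24C11  [2 reads]
#1 VA=0x2A02CDA (r,kernel):
  lvl0: tbl 0x20, slot 21 ⇒ 0x26007 (P1/RW1/US1/PS0)
  lvl1: tbl 0x26, slot 2 ⇒ 0x29007 (P1/RW1/US1/PS0)
  ⇒ phys 0x29CDA  [2 reads]

TLB: [["0x141E", "0x24"], ["0x2A02", "0x29"]]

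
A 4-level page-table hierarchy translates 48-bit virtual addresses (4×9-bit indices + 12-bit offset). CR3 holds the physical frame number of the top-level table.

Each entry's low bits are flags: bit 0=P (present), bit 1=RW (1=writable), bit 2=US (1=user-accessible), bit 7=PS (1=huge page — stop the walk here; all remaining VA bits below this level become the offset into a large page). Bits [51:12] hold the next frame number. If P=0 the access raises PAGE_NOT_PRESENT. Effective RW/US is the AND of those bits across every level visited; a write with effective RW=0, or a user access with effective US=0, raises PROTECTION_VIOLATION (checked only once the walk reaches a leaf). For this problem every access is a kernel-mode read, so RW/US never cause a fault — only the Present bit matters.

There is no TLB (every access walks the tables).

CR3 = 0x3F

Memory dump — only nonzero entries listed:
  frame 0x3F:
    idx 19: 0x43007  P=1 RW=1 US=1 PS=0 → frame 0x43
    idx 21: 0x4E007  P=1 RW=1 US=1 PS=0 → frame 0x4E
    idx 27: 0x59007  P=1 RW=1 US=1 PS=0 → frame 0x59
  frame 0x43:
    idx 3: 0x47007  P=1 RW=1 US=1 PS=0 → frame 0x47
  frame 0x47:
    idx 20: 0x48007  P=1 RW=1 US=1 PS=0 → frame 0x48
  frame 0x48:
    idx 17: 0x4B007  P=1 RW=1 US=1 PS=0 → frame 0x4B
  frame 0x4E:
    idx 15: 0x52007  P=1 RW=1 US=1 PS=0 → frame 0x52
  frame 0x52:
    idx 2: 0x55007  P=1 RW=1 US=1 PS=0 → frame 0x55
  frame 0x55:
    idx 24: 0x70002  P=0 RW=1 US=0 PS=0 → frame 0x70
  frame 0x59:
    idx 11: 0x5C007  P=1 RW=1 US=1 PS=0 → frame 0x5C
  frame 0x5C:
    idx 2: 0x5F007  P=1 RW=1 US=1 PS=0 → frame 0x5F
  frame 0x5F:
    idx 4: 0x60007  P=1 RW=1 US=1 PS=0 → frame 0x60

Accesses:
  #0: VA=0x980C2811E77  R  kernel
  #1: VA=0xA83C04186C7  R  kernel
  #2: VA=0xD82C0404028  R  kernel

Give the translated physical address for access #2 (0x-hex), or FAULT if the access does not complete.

Per-access translation:
#0 VA=0x980C2811E77 (r,kernel):
  lvl0: tbl 0x3F, slot 19 ⇒ 0x43007 (P1/RW1/US1/PS0)
  lvl1: tbl 0x43, slot 3 ⇒ 0x47007 (P1/RW1/US1/PS0)
  lvl2: tbl 0x47, slot 20 ⇒ 0x48007 (P1/RW1/US1/PS0)
  lvl3: tbl 0x48, slot 17 ⇒ 0x4B007 (P1/RW1/US1/PS0)
  → PA=0x4BE77  (4 entries read)
#1 VA=0xA83C04186C7 (r,kernel):
  lvl0: tbl 0x3F, slot 21 ⇒ 0x4E007 (P1/RW1/US1/PS0)
  lvl1: tbl 0x4E, slot 15 ⇒ 0x52007 (P1/RW1/US1/PS0)
  lvl2: tbl 0x52, slot 2 ⇒ 0x55007 (P1/RW1/US1/PS0)
  lvl3: tbl 0x55, slot 24 ⇒ 0x70002 (P0/RW1/US0/PS0)
  ⇒ fault: PAGE_NOT_PRESENT  — 4 lookups
#2 VA=0xD82C0404028 (r,kernel):
  lvl0: tbl 0x3F, slot 27 ⇒ 0x59007 (P1/RW1/US1/PS0)
  lvl1: tbl 0x59, slot 11 ⇒ 0x5C007 (P1/RW1/US1/PS0)
  lvl2: tbl 0x5C, slot 2 ⇒ 0x5F007 (P1/RW1/US1/PS0)
  lvl3: tbl 0x5F, slot 4 ⇒ 0x60007 (P1/RW1/US1/PS0)
  → PA=0x60028  (4 entries read)

Access #2 PA: 0x60028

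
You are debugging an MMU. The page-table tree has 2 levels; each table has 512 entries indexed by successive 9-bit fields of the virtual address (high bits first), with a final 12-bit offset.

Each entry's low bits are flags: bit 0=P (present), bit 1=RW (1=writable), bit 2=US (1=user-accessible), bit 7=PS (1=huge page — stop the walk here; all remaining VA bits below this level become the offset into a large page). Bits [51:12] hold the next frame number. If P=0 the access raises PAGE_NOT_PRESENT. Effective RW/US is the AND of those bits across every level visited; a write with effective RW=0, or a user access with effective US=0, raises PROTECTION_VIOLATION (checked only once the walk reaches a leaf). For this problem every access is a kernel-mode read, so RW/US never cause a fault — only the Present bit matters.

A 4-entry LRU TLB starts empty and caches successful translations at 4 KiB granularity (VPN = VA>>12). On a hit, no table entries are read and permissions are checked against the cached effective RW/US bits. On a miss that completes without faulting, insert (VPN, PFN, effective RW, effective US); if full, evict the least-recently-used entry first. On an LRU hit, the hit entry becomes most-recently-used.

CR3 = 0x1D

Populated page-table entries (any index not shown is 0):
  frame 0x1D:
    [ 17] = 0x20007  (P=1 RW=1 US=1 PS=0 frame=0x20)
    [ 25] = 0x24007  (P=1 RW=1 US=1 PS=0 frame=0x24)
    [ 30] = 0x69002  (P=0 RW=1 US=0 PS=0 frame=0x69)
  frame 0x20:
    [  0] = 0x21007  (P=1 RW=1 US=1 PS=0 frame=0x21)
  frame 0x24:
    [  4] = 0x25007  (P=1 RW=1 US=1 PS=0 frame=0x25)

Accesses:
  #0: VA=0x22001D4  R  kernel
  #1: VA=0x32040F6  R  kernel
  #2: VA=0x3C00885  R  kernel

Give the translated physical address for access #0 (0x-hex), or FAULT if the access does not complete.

Walk each access:
#0 VA=0x22001D4 (r,kernel):
  [0] read 0x1D idx=17: raw=0x20007 flags P=1 W=1 U=1 S=0
  [1] read 0x20 idx=0: raw=0x21007 flags P=1 W=1 U=1 S=0
  ⇒ phys 0x211D4  [2 reads]
#1 VA=0x32040F6 (r,kernel):
  [0] read 0x1D idx=25: raw=0x24007 flags P=1 W=1 U=1 S=0
  [1] read 0x24 idx=4: raw=0x25007 flags P=1 W=1 U=1 S=0
  ⇒ phys 0x250F6  [2 reads]
#2 VA=0x3C00885 (r,kernel):
  [0] read 0x1D idx=30: raw=0x69002 flags P=0 W=1 U=0 S=0
  → PAGE_NOT_PRESENT  (1 entries read)

Access #0 PA: 0x211D4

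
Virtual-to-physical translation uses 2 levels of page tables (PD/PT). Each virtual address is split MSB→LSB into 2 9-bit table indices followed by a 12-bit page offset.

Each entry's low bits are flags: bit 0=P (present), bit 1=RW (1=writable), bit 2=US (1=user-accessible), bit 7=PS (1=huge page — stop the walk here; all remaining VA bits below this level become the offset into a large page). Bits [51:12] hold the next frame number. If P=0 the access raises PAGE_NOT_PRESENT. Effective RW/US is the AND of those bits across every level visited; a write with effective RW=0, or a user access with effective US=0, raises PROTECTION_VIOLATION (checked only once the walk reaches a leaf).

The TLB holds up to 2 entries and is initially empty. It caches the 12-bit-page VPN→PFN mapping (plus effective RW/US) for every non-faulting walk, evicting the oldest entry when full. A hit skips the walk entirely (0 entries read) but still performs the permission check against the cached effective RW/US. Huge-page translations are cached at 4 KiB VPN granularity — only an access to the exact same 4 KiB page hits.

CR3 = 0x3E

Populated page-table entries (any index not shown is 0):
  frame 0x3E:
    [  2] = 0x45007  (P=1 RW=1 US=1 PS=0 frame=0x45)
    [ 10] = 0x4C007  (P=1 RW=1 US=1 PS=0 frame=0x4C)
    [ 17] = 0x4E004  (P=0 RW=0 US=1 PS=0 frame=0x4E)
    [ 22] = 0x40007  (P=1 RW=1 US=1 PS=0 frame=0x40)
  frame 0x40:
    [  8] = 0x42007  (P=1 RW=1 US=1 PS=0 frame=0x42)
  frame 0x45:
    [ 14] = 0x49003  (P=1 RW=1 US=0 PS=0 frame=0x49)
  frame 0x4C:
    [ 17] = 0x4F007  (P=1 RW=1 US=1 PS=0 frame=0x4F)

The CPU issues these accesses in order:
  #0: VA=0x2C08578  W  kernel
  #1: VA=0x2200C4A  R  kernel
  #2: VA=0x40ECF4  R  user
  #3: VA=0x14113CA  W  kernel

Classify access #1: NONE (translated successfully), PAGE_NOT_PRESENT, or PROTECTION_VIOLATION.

Per-access translation:
#0 VA=0x2C08578 (w,kernel):
  [0] read 0x3E idx=22: raw=0x40007 flags P=1 W=1 U=1 S=0
  [1] read 0x40 idx=8: raw=0x42007 flags P=1 W=1 U=1 S=0
  ⇒ phys 0x42578  [2 reads]
#1 VA=0x2200C4A (r,kernel):
  [0] read 0x3E idx=17: raw=0x4E004 flags P=0 W=0 U=1 S=0
  ✗ PAGE_NOT_PRESENT  [1 reads]
#2 VA=0x40ECF4 (r,user):
  [0] read 0x3E idx=2: raw=0x45007 flags P=1 W=1 U=1 S=0
  [1] read 0x45 idx=14: raw=0x49003 flags P=1 W=1 U=0 S=0
  ✗ PROTECTION_VIOLATION  [2 reads]
#3 VA=0x14113CA (w,kernel):
  [0] read 0x3E idx=10: raw=0x4C007 flags P=1 W=1 U=1 S=0
  [1] read 0x4C idx=17: raw=0x4F007 flags P=1 W=1 U=1 S=0
  ⇒ phys 0x4F3CA  [2 reads]

Access #1 fault: PAGE_NOT_PRESENT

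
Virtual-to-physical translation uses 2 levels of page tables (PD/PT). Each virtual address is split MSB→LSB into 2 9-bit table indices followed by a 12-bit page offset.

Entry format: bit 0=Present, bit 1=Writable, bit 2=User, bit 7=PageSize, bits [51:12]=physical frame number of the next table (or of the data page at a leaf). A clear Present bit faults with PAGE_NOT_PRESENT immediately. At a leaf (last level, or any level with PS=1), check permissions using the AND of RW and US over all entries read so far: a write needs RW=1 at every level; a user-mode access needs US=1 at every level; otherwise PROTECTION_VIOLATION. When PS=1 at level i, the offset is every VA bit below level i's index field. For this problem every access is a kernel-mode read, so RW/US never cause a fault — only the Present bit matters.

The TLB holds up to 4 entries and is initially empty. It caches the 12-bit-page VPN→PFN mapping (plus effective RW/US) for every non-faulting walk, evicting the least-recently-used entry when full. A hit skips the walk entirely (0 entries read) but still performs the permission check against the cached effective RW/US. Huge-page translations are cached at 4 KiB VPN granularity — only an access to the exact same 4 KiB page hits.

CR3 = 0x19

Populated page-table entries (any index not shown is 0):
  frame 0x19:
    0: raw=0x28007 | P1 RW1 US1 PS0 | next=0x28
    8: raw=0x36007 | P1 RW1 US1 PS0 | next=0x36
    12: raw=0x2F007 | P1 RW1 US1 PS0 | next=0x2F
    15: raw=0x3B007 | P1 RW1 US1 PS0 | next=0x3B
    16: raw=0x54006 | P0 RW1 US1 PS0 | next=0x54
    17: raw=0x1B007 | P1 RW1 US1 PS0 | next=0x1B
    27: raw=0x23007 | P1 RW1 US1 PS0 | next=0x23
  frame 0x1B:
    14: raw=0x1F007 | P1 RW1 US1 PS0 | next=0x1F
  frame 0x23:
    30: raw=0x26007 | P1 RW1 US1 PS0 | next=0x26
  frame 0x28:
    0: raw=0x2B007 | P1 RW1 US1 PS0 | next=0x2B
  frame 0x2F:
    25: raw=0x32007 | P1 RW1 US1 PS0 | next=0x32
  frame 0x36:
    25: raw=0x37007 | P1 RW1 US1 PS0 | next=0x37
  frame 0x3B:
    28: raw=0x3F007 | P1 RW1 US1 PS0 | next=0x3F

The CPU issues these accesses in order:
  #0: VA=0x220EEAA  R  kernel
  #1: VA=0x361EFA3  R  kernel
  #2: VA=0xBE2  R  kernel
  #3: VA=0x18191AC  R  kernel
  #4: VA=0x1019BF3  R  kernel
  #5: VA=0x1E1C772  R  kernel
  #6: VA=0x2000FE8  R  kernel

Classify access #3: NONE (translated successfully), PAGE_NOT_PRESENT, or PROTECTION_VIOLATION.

Trace:
#0 VA=0x220EEAA (r,kernel):
  [0] read 0x19 idx=17: raw=0x1B007 flags P=1 W=1 U=1 S=0
  [1] read 0x1B idx=14: raw=0x1F007 flags P=1 W=1 U=1 S=0
  ✓ 0x1FEAA  — 2 lookups
#1 VA=0x361EFA3 (r,kernel):
  [0] read 0x19 idx=27: raw=0x23007 flags P=1 W=1 U=1 S=0
  [1] read 0x23 idx=30: raw=0x26007 flags P=1 W=1 U=1 S=0
  ✓ 0x26FA3  — 2 lookups
#2 VA=0xBE2 (r,kernel):
  [0] read 0x19 idx=0: raw=0x28007 flags P=1 W=1 U=1 S=0
  [1] read 0x28 idx=0: raw=0x2B007 flags P=1 W=1 U=1 S=0
  ✓ 0x2BBE2  — 2 lookups
#3 VA=0x18191AC (r,kernel):
  [0] read 0x19 idx=12: raw=0x2F007 flags P=1 W=1 U=1 S=0
  [1] read 0x2F idx=25: raw=0x32007 flags P=1 W=1 U=1 S=0
  ✓ 0x321AC  — 2 lookups
#4 VA=0x1019BF3 (r,kernel):
  [0] read 0x19 idx=8: raw=0x36007 flags P=1 W=1 U=1 S=0
  [1] read 0x36 idx=25: raw=0x37007 flags P=1 W=1 U=1 S=0
  ✓ 0x37BF3  — 2 lookups
#5 VA=0x1E1C772 (r,kernel):
  [0] read 0x19 idx=15: raw=0x3B007 flags P=1 W=1 U=1 S=0
  [1] read 0x3B idx=28: raw=0x3F007 flags P=1 W=1 U=1 S=0
  ✓ 0x3F772  — 2 lookups
#6 VA=0x2000FE8 (r,kernel):
  [0] read 0x19 idx=16: raw=0x54006 flags P=0 W=1 U=1 S=0
  → PAGE_NOT_PRESENT  (1 entries read)

Access #3 fault: NONE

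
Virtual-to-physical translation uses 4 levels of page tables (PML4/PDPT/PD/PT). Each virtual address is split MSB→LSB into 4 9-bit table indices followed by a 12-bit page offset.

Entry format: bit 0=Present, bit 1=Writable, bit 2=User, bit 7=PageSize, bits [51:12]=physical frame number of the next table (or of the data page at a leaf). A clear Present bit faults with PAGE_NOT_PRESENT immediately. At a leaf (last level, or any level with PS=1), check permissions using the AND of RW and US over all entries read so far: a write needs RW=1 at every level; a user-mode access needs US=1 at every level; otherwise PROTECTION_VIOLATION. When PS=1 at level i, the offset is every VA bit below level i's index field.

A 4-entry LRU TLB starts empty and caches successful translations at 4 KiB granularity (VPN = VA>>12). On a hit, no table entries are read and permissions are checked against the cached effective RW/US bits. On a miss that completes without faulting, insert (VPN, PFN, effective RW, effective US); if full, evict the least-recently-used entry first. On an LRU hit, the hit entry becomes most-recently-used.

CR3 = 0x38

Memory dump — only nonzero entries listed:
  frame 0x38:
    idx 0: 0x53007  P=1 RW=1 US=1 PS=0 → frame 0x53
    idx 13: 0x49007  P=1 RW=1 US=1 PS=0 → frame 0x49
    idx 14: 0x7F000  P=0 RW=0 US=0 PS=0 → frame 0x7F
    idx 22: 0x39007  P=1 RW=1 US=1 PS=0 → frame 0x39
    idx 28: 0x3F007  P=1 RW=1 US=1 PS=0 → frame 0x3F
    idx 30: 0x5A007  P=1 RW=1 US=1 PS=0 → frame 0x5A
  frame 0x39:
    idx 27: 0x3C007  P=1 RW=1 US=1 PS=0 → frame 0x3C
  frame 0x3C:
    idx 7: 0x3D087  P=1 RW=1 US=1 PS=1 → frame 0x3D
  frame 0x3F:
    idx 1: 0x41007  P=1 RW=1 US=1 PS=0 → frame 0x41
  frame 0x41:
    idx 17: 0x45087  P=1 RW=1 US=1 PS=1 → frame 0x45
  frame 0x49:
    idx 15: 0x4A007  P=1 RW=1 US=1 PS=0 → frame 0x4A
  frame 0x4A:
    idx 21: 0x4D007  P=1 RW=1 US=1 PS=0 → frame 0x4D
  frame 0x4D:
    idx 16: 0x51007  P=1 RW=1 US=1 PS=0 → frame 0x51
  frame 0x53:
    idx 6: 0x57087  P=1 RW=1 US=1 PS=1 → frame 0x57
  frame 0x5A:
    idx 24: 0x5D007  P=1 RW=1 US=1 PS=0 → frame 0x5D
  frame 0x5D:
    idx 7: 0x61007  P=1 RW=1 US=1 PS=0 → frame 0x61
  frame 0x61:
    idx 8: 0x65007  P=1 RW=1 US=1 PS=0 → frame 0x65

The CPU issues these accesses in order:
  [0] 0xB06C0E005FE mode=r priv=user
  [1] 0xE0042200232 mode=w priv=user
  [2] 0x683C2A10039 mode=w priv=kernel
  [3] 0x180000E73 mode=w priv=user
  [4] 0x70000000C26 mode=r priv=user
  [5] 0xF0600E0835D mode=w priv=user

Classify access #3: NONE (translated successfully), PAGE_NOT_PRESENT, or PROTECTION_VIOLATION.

Trace:
#0 VA=0xB06C0E005FE (r,user):
  L0 @0x38[22] → 0x39007  P=1,RW=1,US=1,PS=0
  L1 @0x39[27] → 0x3C007  P=1,RW=1,US=1,PS=0
  L2 @0x3C[7] → 0x3D087  P=1,RW=1,US=1,PS=1
  → PA=0x3D5FE (huge @L2)  (3 entries read)
#1 VA=0xE0042200232 (w,user):
  L0 @0x38[28] → 0x3F007  P=1,RW=1,US=1,PS=0
  L1 @0x3F[1] → 0x41007  P=1,RW=1,US=1,PS=0
  L2 @0x41[17] → 0x45087  P=1,RW=1,US=1,PS=1
  → PA=0x45232 (huge @L2)  (3 entries read)
#2 VA=0x683C2A10039 (w,kernel):
  L0 @0x38[13] → 0x49007  P=1,RW=1,US=1,PS=0
  L1 @0x49[15] → 0x4A007  P=1,RW=1,US=1,PS=0
  L2 @0x4A[21] → 0x4D007  P=1,RW=1,US=1,PS=0
  L3 @0x4D[16] → 0x51007  P=1,RW=1,US=1,PS=0
  → PA=0x51039  (4 entries read)
#3 VA=0x180000E73 (w,user):
  L0 @0x38[0] → 0x53007  P=1,RW=1,US=1,PS=0
  L1 @0x53[6] → 0x57087  P=1,RW=1,US=1,PS=1
  → PA=0x57E73 (huge @L1)  (2 entries read)
#4 VA=0x70000000C26 (r,user):
  L0 @0x38[14] → 0x7F000  P=0,RW=0,US=0,PS=0
  → PAGE_NOT_PRESENT  (1 entries read)
#5 VA=0xF0600E0835D (w,user):
  L0 @0x38[30] → 0x5A007  P=1,RW=1,US=1,PS=0
  L1 @0x5A[24] → 0x5D007  P=1,RW=1,US=1,PS=0
  L2 @0x5D[7] → 0x61007  P=1,RW=1,US=1,PS=0
  L3 @0x61[8] → 0x65007  P=1,RW=1,US=1,PS=0
  → PA=0x6535D  (4 entries read)

Access #3 fault: NONE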